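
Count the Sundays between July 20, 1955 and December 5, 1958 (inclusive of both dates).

July 20, 1955 is a Wednesday.
The range spans 1235 days (inclusive of both endpoints).
1235 = 7 × 176 + 3, so there are 176 full weeks plus 3 extra days.
Each full week contributes one Sunday: 176 so far.
The 3 extra days are Wednesday, Thursday, Friday — none qualify.
Total: 176 + 0 = 176.

176 Sundays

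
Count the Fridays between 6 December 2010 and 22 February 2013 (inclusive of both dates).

6 December 2010 is a Monday.
That's 810 days from start to end, counting both.
810 = 7 × 115 + 5, so there are 115 full weeks plus 5 extra days.
Each full week contributes one Friday: 115 so far.
The 5 extra days are Mon, Tue, Wed, Thu, Fri — 1 of them qualifies.
Total: 115 + 1 = 116.

116 Fridays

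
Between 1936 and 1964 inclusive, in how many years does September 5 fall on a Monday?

Day of week of September 5 in each year:
1936: Sat, 1937: Sun, 1938: Mon ✓, 1939: Tue, 1940: Thu, 1941: Fri, 1942: Sat, 1943: Sun, 1944: Tue, 1945: Wed, 1946: Thu, 1947: Fri, 1948: Sun, 1949: Mon ✓, 1950: Tue, 1951: Wed, 1952: Fri, 1953: Sat, 1954: Sun, 1955: Mon ✓, 1956: Wed, 1957: Thu, 1958: Fri, 1959: Sat, 1960: Mon ✓, 1961: Tue, 1962: Wed, 1963: Thu, 1964: Sat
Mondays: 1938, 1949, 1955, 1960.

4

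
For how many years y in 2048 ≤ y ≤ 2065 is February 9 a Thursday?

2

Day of week of February 9 in each year:
2048: Sun, 2049: Tue, 2050: Wed, 2051: Thu ✓, 2052: Fri, 2053: Sun, 2054: Mon, 2055: Tue, 2056: Wed, 2057: Fri, 2058: Sat, 2059: Sun, 2060: Mon, 2061: Wed, 2062: Thu ✓, 2063: Fri, 2064: Sat, 2065: Mon
Thursdays: 2051, 2062.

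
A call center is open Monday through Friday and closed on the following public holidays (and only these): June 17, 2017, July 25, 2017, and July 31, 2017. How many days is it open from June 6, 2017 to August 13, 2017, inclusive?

47 working days

June 6, 2017 is a Tuesday.
That's 69 days from start to end, counting both.
69 = 7 × 9 + 6, so there are 9 full weeks plus 6 extra days.
Each full week contributes 5 weekdays (Mon–Fri): 9 × 5 = 45.
The 6 extra days are Tuesday, Wednesday, Thursday, Friday, Saturday, Sunday — 4 of them qualify.
Total: 45 + 4 = 49.
Holidays: June 17, 2017 (Sat); July 25, 2017 (Tue); July 31, 2017 (Mon).
2 of the 3 holidays fall on weekdays; the rest are weekends and were already excluded.
Business days: 49 − 2 = 47.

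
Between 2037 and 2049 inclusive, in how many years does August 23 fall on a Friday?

2

Day of week of August 23 in each year:
2037: Sun, 2038: Mon, 2039: Tue, 2040: Thu, 2041: Fri ✓, 2042: Sat, 2043: Sun, 2044: Tue, 2045: Wed, 2046: Thu, 2047: Fri ✓, 2048: Sun, 2049: Mon
Fridays: 2041, 2047.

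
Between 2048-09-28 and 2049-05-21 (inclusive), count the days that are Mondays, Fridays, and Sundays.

2048-09-28 is a Monday.
The range spans 236 days (inclusive of both endpoints).
236 = 7 × 33 + 5, so there are 33 full weeks plus 5 extra days.
Each full week contributes 3 days from the set (Mon, Fri, Sun): 33 × 3 = 99.
The 5 extra days are Mon, Tue, Wed, Thu, Fri — 2 of them qualify.
Total: 99 + 2 = 101.

101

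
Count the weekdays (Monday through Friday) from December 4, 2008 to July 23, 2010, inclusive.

427

December 4, 2008 is a Thursday.
From December 4, 2008 to July 23, 2010 is 597 days inclusive.
597 = 7 × 85 + 2, so there are 85 full weeks plus 2 extra days.
Each full week contributes 5 weekdays (Mon–Fri): 85 × 5 = 425.
The 2 extra days are Thu, Fri — 2 of them qualify.
Total: 425 + 2 = 427.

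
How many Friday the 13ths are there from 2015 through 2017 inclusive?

Friday-the-13ths by year:
2015: Feb, Mar, Nov
2016: May
2017: Jan, Oct

6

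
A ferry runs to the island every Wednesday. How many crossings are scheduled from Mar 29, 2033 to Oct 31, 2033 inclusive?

31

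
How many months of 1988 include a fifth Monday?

A month has five Mondays exactly when Monday falls within its first (length − 28) days.
Jan: 31 days, starts Fri → 5 of Fri, Sat, Sun
Feb: 29 days, starts Mon → 5 of Mon ✓
Mar: 31 days, starts Tue → 5 of Tue, Wed, Thu
Apr: 30 days, starts Fri → 5 of Fri, Sat
May: 31 days, starts Sun → 5 of Sun, Mon, Tue ✓
Jun: 30 days, starts Wed → 5 of Wed, Thu
Jul: 31 days, starts Fri → 5 of Fri, Sat, Sun
Aug: 31 days, starts Mon → 5 of Mon, Tue, Wed ✓
Sep: 30 days, starts Thu → 5 of Thu, Fri
Oct: 31 days, starts Sat → 5 of Sat, Sun, Mon ✓
Nov: 30 days, starts Tue → 5 of Tue, Wed
Dec: 31 days, starts Thu → 5 of Thu, Fri, Sat
Months with five Mondays: Feb, May, Aug, Oct.

4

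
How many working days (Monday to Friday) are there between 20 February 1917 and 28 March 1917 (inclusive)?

27

20 February 1917 is a Tuesday.
From 20 February 1917 to 28 March 1917 is 37 days inclusive.
37 = 7 × 5 + 2, so there are 5 full weeks plus 2 extra days.
Each full week contributes 5 weekdays (Mon–Fri): 5 × 5 = 25.
The 2 extra days are Tuesday, Wednesday — 2 of them qualify.
Total: 25 + 2 = 27.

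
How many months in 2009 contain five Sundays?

4

A month has five Sundays exactly when Sunday falls within its first (length − 28) days.
Jan: 31 days, starts Thu → 5 of Thu, Fri, Sat
Feb: 28 days, starts Sun → 5 of (none)
Mar: 31 days, starts Sun → 5 of Sun, Mon, Tue ✓
Apr: 30 days, starts Wed → 5 of Wed, Thu
May: 31 days, starts Fri → 5 of Fri, Sat, Sun ✓
Jun: 30 days, starts Mon → 5 of Mon, Tue
Jul: 31 days, starts Wed → 5 of Wed, Thu, Fri
Aug: 31 days, starts Sat → 5 of Sat, Sun, Mon ✓
Sep: 30 days, starts Tue → 5 of Tue, Wed
Oct: 31 days, starts Thu → 5 of Thu, Fri, Sat
Nov: 30 days, starts Sun → 5 of Sun, Mon ✓
Dec: 31 days, starts Tue → 5 of Tue, Wed, Thu
Months with five Sundays: Mar, May, Aug, Nov.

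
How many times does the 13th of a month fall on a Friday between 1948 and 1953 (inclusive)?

Friday-the-13ths by year:
1948: Feb, Aug
1949: May
1950: Jan, Oct
1951: Apr, Jul
1952: Jun
1953: Feb, Mar, Nov

11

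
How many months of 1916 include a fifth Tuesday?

4

A month has five Tuesdays exactly when Tuesday falls within its first (length − 28) days.
Jan: 31 days, starts Sat → 5 of Sat, Sun, Mon
Feb: 29 days, starts Tue → 5 of Tue ✓
Mar: 31 days, starts Wed → 5 of Wed, Thu, Fri
Apr: 30 days, starts Sat → 5 of Sat, Sun
May: 31 days, starts Mon → 5 of Mon, Tue, Wed ✓
Jun: 30 days, starts Thu → 5 of Thu, Fri
Jul: 31 days, starts Sat → 5 of Sat, Sun, Mon
Aug: 31 days, starts Tue → 5 of Tue, Wed, Thu ✓
Sep: 30 days, starts Fri → 5 of Fri, Sat
Oct: 31 days, starts Sun → 5 of Sun, Mon, Tue ✓
Nov: 30 days, starts Wed → 5 of Wed, Thu
Dec: 31 days, starts Fri → 5 of Fri, Sat, Sun
Months with five Tuesdays: Feb, May, Aug, Oct.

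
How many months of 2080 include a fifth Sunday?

4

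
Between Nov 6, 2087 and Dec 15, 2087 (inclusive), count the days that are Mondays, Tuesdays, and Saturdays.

Nov 6, 2087 is a Thursday.
That's 40 days from start to end, counting both.
40 = 7 × 5 + 5, so there are 5 full weeks plus 5 extra days.
Each full week contributes 3 days from the set (Mon, Tue, Sat): 5 × 3 = 15.
The 5 extra days are Thursday, Friday, Saturday, Sunday, Monday — 2 of them qualify.
Total: 15 + 2 = 17.

17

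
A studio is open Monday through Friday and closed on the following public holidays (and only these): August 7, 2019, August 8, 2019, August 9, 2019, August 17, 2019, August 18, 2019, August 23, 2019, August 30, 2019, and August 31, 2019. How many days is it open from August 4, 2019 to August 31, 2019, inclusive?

August 4, 2019 is a Sunday.
From August 4, 2019 to August 31, 2019 is 28 days inclusive.
28 = 7 × 4, so the span is exactly 4 full weeks.
Each full week contributes 5 weekdays (Mon–Fri): 4 × 5 = 20.
Total: 20.
Holidays: August 7, 2019 (Wed); August 8, 2019 (Thu); August 9, 2019 (Fri); August 17, 2019 (Sat); August 18, 2019 (Sun); August 23, 2019 (Fri); August 30, 2019 (Fri); August 31, 2019 (Sat).
5 of the 8 holidays fall on weekdays; the rest are weekends and were already excluded.
Business days: 20 − 5 = 15.

15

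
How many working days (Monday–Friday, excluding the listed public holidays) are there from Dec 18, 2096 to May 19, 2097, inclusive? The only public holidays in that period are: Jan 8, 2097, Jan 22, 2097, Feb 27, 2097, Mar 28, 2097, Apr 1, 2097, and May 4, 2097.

Dec 18, 2096 is a Tuesday.
The range spans 153 days (inclusive of both endpoints).
153 = 7 × 21 + 6, so there are 21 full weeks plus 6 extra days.
Each full week contributes 5 weekdays (Mon–Fri): 21 × 5 = 105.
The 6 extra days are Tue, Wed, Thu, Fri, Sat, Sun — 4 of them qualify.
Total: 105 + 4 = 109.
Holidays: Jan 8, 2097 (Tue); Jan 22, 2097 (Tue); Feb 27, 2097 (Wed); Mar 28, 2097 (Thu); Apr 1, 2097 (Mon); May 4, 2097 (Sat).
5 of the 6 holidays fall on weekdays; the rest are weekends and were already excluded.
Business days: 109 − 5 = 104.

104 working days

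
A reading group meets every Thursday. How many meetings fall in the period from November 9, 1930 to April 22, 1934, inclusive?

180 Thursdays

November 9, 1930 is a Sunday.
From November 9, 1930 to April 22, 1934 is 1261 days inclusive.
1261 = 7 × 180 + 1, so there are 180 full weeks plus 1 extra day.
Each full week contributes one Thursday: 180 so far.
The 1 extra day is Sun — none qualify.
Total: 180 + 0 = 180.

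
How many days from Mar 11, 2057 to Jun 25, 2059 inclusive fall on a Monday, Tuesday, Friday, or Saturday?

Mar 11, 2057 is a Sunday.
The range spans 837 days (inclusive of both endpoints).
837 = 7 × 119 + 4, so there are 119 full weeks plus 4 extra days.
Each full week contributes 4 days from the set (Mon, Tue, Fri, Sat): 119 × 4 = 476.
The 4 extra days are Sunday, Monday, Tuesday, Wednesday — 2 of them qualify.
Total: 476 + 2 = 478.

478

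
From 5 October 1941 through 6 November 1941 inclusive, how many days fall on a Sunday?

5

5 October 1941 is a Sunday.
From 5 October 1941 to 6 November 1941 is 33 days inclusive.
33 = 7 × 4 + 5, so there are 4 full weeks plus 5 extra days.
Each full week contributes one Sunday: 4 so far.
The 5 extra days are Sun, Mon, Tue, Wed, Thu — 1 of them qualifies.
Total: 4 + 1 = 5.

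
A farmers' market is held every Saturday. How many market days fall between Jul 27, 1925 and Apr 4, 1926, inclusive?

Jul 27, 1925 is a Monday.
The range spans 252 days (inclusive of both endpoints).
252 = 7 × 36, so the span is exactly 36 full weeks.
Each full week contributes one Saturday: 36 so far.

36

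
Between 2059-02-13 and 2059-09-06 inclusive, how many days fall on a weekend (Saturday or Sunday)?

59

2059-02-13 is a Thursday.
From 2059-02-13 to 2059-09-06 is 206 days inclusive.
206 = 7 × 29 + 3, so there are 29 full weeks plus 3 extra days.
Each full week contributes 2 weekend days (Sat, Sun): 29 × 2 = 58.
The 3 extra days are Thu, Fri, Sat — 1 of them qualifies.
Total: 58 + 1 = 59.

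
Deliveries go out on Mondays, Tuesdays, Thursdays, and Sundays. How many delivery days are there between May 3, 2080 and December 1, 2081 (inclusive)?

330

May 3, 2080 is a Friday.
The range spans 578 days (inclusive of both endpoints).
578 = 7 × 82 + 4, so there are 82 full weeks plus 4 extra days.
Each full week contributes 4 days from the set (Mon, Tue, Thu, Sun): 82 × 4 = 328.
The 4 extra days are Friday, Saturday, Sunday, Monday — 2 of them qualify.
Total: 328 + 2 = 330.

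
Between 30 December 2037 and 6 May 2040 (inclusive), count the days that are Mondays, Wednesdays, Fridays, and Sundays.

30 December 2037 is a Wednesday.
The range spans 859 days (inclusive of both endpoints).
859 = 7 × 122 + 5, so there are 122 full weeks plus 5 extra days.
Each full week contributes 4 days from the set (Mon, Wed, Fri, Sun): 122 × 4 = 488.
The 5 extra days are Wed, Thu, Fri, Sat, Sun — 3 of them qualify.
Total: 488 + 3 = 491.

491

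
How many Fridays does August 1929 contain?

5

Aug 1, 1929 is a Thursday.
That's 31 days from start to end, counting both.
31 = 7 × 4 + 3, so there are 4 full weeks plus 3 extra days.
Each full week contributes one Friday: 4 so far.
The 3 extra days are Thu, Fri, Sat — 1 of them qualifies.
Total: 4 + 1 = 5.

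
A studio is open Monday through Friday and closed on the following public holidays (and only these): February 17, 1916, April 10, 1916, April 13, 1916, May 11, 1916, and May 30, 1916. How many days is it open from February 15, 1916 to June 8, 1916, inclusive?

78

February 15, 1916 is a Tuesday.
The range spans 115 days (inclusive of both endpoints).
115 = 7 × 16 + 3, so there are 16 full weeks plus 3 extra days.
Each full week contributes 5 weekdays (Mon–Fri): 16 × 5 = 80.
The 3 extra days are Tuesday, Wednesday, Thursday — 3 of them qualify.
Total: 80 + 3 = 83.
Holidays: February 17, 1916 (Thu); April 10, 1916 (Mon); April 13, 1916 (Thu); May 11, 1916 (Thu); May 30, 1916 (Tue).
All 5 holidays fall on weekdays, so subtract 5.
Business days: 83 − 5 = 78.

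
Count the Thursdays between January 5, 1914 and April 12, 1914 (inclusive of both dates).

14 Thursdays

January 5, 1914 is a Monday.
That's 98 days from start to end, counting both.
98 = 7 × 14, so the span is exactly 14 full weeks.
Each full week contributes one Thursday: 14 so far.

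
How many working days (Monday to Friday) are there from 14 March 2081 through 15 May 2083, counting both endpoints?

566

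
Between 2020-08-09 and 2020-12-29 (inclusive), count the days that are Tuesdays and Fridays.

41

2020-08-09 is a Sunday.
That's 143 days from start to end, counting both.
143 = 7 × 20 + 3, so there are 20 full weeks plus 3 extra days.
Each full week contributes 2 days from the set (Tue, Fri): 20 × 2 = 40.
The 3 extra days are Sun, Mon, Tue — 1 of them qualifies.
Total: 40 + 1 = 41.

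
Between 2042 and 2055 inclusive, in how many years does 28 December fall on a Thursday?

Day of week of December 28 in each year:
2042: Sun, 2043: Mon, 2044: Wed, 2045: Thu ✓, 2046: Fri, 2047: Sat, 2048: Mon, 2049: Tue, 2050: Wed, 2051: Thu ✓, 2052: Sat, 2053: Sun, 2054: Mon, 2055: Tue
Thursdays: 2045, 2051.

2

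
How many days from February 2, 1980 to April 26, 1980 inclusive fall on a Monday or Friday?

February 2, 1980 is a Saturday.
From February 2, 1980 to April 26, 1980 is 85 days inclusive.
85 = 7 × 12 + 1, so there are 12 full weeks plus 1 extra day.
Each full week contributes 2 days from the set (Mon, Fri): 12 × 2 = 24.
The 1 extra day is Saturday — none qualify.
Total: 24 + 0 = 24.

24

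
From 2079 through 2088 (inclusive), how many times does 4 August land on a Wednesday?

2

Day of week of August 4 in each year:
2079: Fri, 2080: Sun, 2081: Mon, 2082: Tue, 2083: Wed ✓, 2084: Fri, 2085: Sat, 2086: Sun, 2087: Mon, 2088: Wed ✓
Wednesdays: 2083, 2088.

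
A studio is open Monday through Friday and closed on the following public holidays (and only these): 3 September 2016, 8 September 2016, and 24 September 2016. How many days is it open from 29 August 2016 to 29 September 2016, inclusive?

23

29 August 2016 is a Monday.
That's 32 days from start to end, counting both.
32 = 7 × 4 + 4, so there are 4 full weeks plus 4 extra days.
Each full week contributes 5 weekdays (Mon–Fri): 4 × 5 = 20.
The 4 extra days are Mon, Tue, Wed, Thu — 4 of them qualify.
Total: 20 + 4 = 24.
Holidays: 3 September 2016 (Sat); 8 September 2016 (Thu); 24 September 2016 (Sat).
1 of the 3 holidays fall on weekdays; the rest are weekends and were already excluded.
Business days: 24 − 1 = 23.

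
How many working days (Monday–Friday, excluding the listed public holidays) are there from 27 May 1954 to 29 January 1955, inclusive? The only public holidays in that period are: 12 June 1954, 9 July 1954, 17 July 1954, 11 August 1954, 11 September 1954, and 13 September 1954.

27 May 1954 is a Thursday.
That's 248 days from start to end, counting both.
248 = 7 × 35 + 3, so there are 35 full weeks plus 3 extra days.
Each full week contributes 5 weekdays (Mon–Fri): 35 × 5 = 175.
The 3 extra days are Thu, Fri, Sat — 2 of them qualify.
Total: 175 + 2 = 177.
Holidays: 12 June 1954 (Sat); 9 July 1954 (Fri); 17 July 1954 (Sat); 11 August 1954 (Wed); 11 September 1954 (Sat); 13 September 1954 (Mon).
3 of the 6 holidays fall on weekdays; the rest are weekends and were already excluded.
Business days: 177 − 3 = 174.

174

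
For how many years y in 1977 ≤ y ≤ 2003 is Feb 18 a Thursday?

4

Day of week of February 18 in each year:
1977: Fri, 1978: Sat, 1979: Sun, 1980: Mon, 1981: Wed, 1982: Thu ✓, 1983: Fri, 1984: Sat, 1985: Mon, 1986: Tue, 1987: Wed, 1988: Thu ✓, 1989: Sat, 1990: Sun, 1991: Mon, 1992: Tue, 1993: Thu ✓, 1994: Fri, 1995: Sat, 1996: Sun, 1997: Tue, 1998: Wed, 1999: Thu ✓, 2000: Fri, 2001: Sun, 2002: Mon, 2003: Tue
Thursdays: 1982, 1988, 1993, 1999.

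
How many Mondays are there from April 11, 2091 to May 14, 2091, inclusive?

5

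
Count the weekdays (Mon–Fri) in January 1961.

22

Jan 1, 1961 is a Sunday.
From Jan 1, 1961 to Jan 31, 1961 is 31 days inclusive.
31 = 7 × 4 + 3, so there are 4 full weeks plus 3 extra days.
Each full week contributes 5 weekdays (Mon–Fri): 4 × 5 = 20.
The 3 extra days are Sun, Mon, Tue — 2 of them qualify.
Total: 20 + 2 = 22.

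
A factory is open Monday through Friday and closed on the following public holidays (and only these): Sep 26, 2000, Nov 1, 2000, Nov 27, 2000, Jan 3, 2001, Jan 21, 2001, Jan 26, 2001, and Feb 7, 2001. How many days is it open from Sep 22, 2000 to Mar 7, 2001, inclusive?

Sep 22, 2000 is a Friday.
The range spans 167 days (inclusive of both endpoints).
167 = 7 × 23 + 6, so there are 23 full weeks plus 6 extra days.
Each full week contributes 5 weekdays (Mon–Fri): 23 × 5 = 115.
The 6 extra days are Friday, Saturday, Sunday, Monday, Tuesday, Wednesday — 4 of them qualify.
Total: 115 + 4 = 119.
Holidays: Sep 26, 2000 (Tue); Nov 1, 2000 (Wed); Nov 27, 2000 (Mon); Jan 3, 2001 (Wed); Jan 21, 2001 (Sun); Jan 26, 2001 (Fri); Feb 7, 2001 (Wed).
6 of the 7 holidays fall on weekdays; the rest are weekends and were already excluded.
Business days: 119 − 6 = 113.

113 business days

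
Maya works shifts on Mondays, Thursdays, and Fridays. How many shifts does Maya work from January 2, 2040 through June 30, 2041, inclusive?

234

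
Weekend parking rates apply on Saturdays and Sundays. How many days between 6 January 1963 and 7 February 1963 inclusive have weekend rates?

9

6 January 1963 is a Sunday.
From 6 January 1963 to 7 February 1963 is 33 days inclusive.
33 = 7 × 4 + 5, so there are 4 full weeks plus 5 extra days.
Each full week contributes 2 weekend days (Sat, Sun): 4 × 2 = 8.
The 5 extra days are Sunday, Monday, Tuesday, Wednesday, Thursday — 1 of them qualifies.
Total: 8 + 1 = 9.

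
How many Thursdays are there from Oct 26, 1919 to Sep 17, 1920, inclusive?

Oct 26, 1919 is a Sunday.
From Oct 26, 1919 to Sep 17, 1920 is 328 days inclusive.
328 = 7 × 46 + 6, so there are 46 full weeks plus 6 extra days.
Each full week contributes one Thursday: 46 so far.
The 6 extra days are Sunday, Monday, Tuesday, Wednesday, Thursday, Friday — 1 of them qualifies.
Total: 46 + 1 = 47.

47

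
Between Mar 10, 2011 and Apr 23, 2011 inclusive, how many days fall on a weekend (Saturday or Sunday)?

Mar 10, 2011 is a Thursday.
The range spans 45 days (inclusive of both endpoints).
45 = 7 × 6 + 3, so there are 6 full weeks plus 3 extra days.
Each full week contributes 2 weekend days (Sat, Sun): 6 × 2 = 12.
The 3 extra days are Thu, Fri, Sat — 1 of them qualifies.
Total: 12 + 1 = 13.

13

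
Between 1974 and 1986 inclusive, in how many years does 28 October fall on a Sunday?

Day of week of October 28 in each year:
1974: Mon, 1975: Tue, 1976: Thu, 1977: Fri, 1978: Sat, 1979: Sun ✓, 1980: Tue, 1981: Wed, 1982: Thu, 1983: Fri, 1984: Sun ✓, 1985: Mon, 1986: Tue
Sundays: 1979, 1984.

2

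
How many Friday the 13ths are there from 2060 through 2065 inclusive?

11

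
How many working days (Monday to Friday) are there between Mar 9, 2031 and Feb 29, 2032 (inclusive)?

Mar 9, 2031 is a Sunday.
The range spans 358 days (inclusive of both endpoints).
358 = 7 × 51 + 1, so there are 51 full weeks plus 1 extra day.
Each full week contributes 5 weekdays (Mon–Fri): 51 × 5 = 255.
The 1 extra day is Sunday — none qualify.
Total: 255 + 0 = 255.

255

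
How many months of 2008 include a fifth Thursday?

A month has five Thursdays exactly when Thursday falls within its first (length − 28) days.
Jan: 31 days, starts Tue → 5 of Tue, Wed, Thu ✓
Feb: 29 days, starts Fri → 5 of Fri
Mar: 31 days, starts Sat → 5 of Sat, Sun, Mon
Apr: 30 days, starts Tue → 5 of Tue, Wed
May: 31 days, starts Thu → 5 of Thu, Fri, Sat ✓
Jun: 30 days, starts Sun → 5 of Sun, Mon
Jul: 31 days, starts Tue → 5 of Tue, Wed, Thu ✓
Aug: 31 days, starts Fri → 5 of Fri, Sat, Sun
Sep: 30 days, starts Mon → 5 of Mon, Tue
Oct: 31 days, starts Wed → 5 of Wed, Thu, Fri ✓
Nov: 30 days, starts Sat → 5 of Sat, Sun
Dec: 31 days, starts Mon → 5 of Mon, Tue, Wed
Months with five Thursdays: Jan, May, Jul, Oct.

4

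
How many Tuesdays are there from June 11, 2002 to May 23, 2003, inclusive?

June 11, 2002 is a Tuesday.
The range spans 347 days (inclusive of both endpoints).
347 = 7 × 49 + 4, so there are 49 full weeks plus 4 extra days.
Each full week contributes one Tuesday: 49 so far.
The 4 extra days are Tue, Wed, Thu, Fri — 1 of them qualifies.
Total: 49 + 1 = 50.

50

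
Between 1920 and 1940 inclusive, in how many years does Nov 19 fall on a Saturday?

4

Day of week of November 19 in each year:
1920: Fri, 1921: Sat ✓, 1922: Sun, 1923: Mon, 1924: Wed, 1925: Thu, 1926: Fri, 1927: Sat ✓, 1928: Mon, 1929: Tue, 1930: Wed, 1931: Thu, 1932: Sat ✓, 1933: Sun, 1934: Mon, 1935: Tue, 1936: Thu, 1937: Fri, 1938: Sat ✓, 1939: Sun, 1940: Tue
Saturdays: 1921, 1927, 1932, 1938.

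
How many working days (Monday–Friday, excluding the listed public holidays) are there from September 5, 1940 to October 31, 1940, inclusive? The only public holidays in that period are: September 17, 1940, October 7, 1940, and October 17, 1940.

38 working days

September 5, 1940 is a Thursday.
From September 5, 1940 to October 31, 1940 is 57 days inclusive.
57 = 7 × 8 + 1, so there are 8 full weeks plus 1 extra day.
Each full week contributes 5 weekdays (Mon–Fri): 8 × 5 = 40.
The 1 extra day is Thursday — 1 of them qualifies.
Total: 40 + 1 = 41.
Holidays: September 17, 1940 (Tue); October 7, 1940 (Mon); October 17, 1940 (Thu).
All 3 holidays fall on weekdays, so subtract 3.
Business days: 41 − 3 = 38.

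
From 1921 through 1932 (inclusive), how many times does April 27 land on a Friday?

2

Day of week of April 27 in each year:
1921: Wed, 1922: Thu, 1923: Fri ✓, 1924: Sun, 1925: Mon, 1926: Tue, 1927: Wed, 1928: Fri ✓, 1929: Sat, 1930: Sun, 1931: Mon, 1932: Wed
Fridays: 1923, 1928.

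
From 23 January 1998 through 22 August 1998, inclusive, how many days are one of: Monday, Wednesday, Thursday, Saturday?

121

23 January 1998 is a Friday.
From 23 January 1998 to 22 August 1998 is 212 days inclusive.
212 = 7 × 30 + 2, so there are 30 full weeks plus 2 extra days.
Each full week contributes 4 days from the set (Mon, Wed, Thu, Sat): 30 × 4 = 120.
The 2 extra days are Fri, Sat — 1 of them qualifies.
Total: 120 + 1 = 121.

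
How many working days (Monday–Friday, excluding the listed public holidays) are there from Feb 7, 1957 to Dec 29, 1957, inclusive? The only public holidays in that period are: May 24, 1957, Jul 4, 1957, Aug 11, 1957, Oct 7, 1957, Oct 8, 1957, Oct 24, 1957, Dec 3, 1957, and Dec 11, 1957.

225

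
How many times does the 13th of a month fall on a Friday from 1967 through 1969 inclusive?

5

Friday-the-13ths by year:
1967: Jan, Oct
1968: Sep, Dec
1969: Jun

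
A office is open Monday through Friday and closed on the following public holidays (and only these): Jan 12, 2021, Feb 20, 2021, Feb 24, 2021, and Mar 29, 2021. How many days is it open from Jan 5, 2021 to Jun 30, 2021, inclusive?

Jan 5, 2021 is a Tuesday.
The range spans 177 days (inclusive of both endpoints).
177 = 7 × 25 + 2, so there are 25 full weeks plus 2 extra days.
Each full week contributes 5 weekdays (Mon–Fri): 25 × 5 = 125.
The 2 extra days are Tuesday, Wednesday — 2 of them qualify.
Total: 125 + 2 = 127.
Holidays: Jan 12, 2021 (Tue); Feb 20, 2021 (Sat); Feb 24, 2021 (Wed); Mar 29, 2021 (Mon).
3 of the 4 holidays fall on weekdays; the rest are weekends and were already excluded.
Business days: 127 − 3 = 124.

124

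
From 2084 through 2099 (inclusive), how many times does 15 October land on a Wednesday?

Day of week of October 15 in each year:
2084: Sun, 2085: Mon, 2086: Tue, 2087: Wed ✓, 2088: Fri, 2089: Sat, 2090: Sun, 2091: Mon, 2092: Wed ✓, 2093: Thu, 2094: Fri, 2095: Sat, 2096: Mon, 2097: Tue, 2098: Wed ✓, 2099: Thu
Wednesdays: 2087, 2092, 2098.

3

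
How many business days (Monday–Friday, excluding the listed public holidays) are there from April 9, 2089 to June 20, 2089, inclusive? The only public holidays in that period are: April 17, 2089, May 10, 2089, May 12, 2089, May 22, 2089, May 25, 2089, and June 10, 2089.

April 9, 2089 is a Saturday.
From April 9, 2089 to June 20, 2089 is 73 days inclusive.
73 = 7 × 10 + 3, so there are 10 full weeks plus 3 extra days.
Each full week contributes 5 weekdays (Mon–Fri): 10 × 5 = 50.
The 3 extra days are Saturday, Sunday, Monday — 1 of them qualifies.
Total: 50 + 1 = 51.
Holidays: April 17, 2089 (Sun); May 10, 2089 (Tue); May 12, 2089 (Thu); May 22, 2089 (Sun); May 25, 2089 (Wed); June 10, 2089 (Fri).
4 of the 6 holidays fall on weekdays; the rest are weekends and were already excluded.
Business days: 51 − 4 = 47.

47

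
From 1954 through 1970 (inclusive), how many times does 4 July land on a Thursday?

3

Day of week of July 4 in each year:
1954: Sun, 1955: Mon, 1956: Wed, 1957: Thu ✓, 1958: Fri, 1959: Sat, 1960: Mon, 1961: Tue, 1962: Wed, 1963: Thu ✓, 1964: Sat, 1965: Sun, 1966: Mon, 1967: Tue, 1968: Thu ✓, 1969: Fri, 1970: Sat
Thursdays: 1957, 1963, 1968.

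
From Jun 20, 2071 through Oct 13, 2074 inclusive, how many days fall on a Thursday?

173 Thursdays

Jun 20, 2071 is a Saturday.
From Jun 20, 2071 to Oct 13, 2074 is 1212 days inclusive.
1212 = 7 × 173 + 1, so there are 173 full weeks plus 1 extra day.
Each full week contributes one Thursday: 173 so far.
The 1 extra day is Sat — none qualify.
Total: 173 + 0 = 173.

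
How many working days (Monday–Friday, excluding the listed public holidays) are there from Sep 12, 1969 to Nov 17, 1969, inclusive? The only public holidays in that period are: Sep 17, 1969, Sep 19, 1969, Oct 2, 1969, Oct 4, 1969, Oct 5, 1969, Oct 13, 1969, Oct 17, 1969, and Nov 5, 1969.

Sep 12, 1969 is a Friday.
The range spans 67 days (inclusive of both endpoints).
67 = 7 × 9 + 4, so there are 9 full weeks plus 4 extra days.
Each full week contributes 5 weekdays (Mon–Fri): 9 × 5 = 45.
The 4 extra days are Fri, Sat, Sun, Mon — 2 of them qualify.
Total: 45 + 2 = 47.
Holidays: Sep 17, 1969 (Wed); Sep 19, 1969 (Fri); Oct 2, 1969 (Thu); Oct 4, 1969 (Sat); Oct 5, 1969 (Sun); Oct 13, 1969 (Mon); Oct 17, 1969 (Fri); Nov 5, 1969 (Wed).
6 of the 8 holidays fall on weekdays; the rest are weekends and were already excluded.
Business days: 47 − 6 = 41.

41 working days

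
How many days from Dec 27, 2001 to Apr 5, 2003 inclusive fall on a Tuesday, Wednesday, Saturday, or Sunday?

Dec 27, 2001 is a Thursday.
From Dec 27, 2001 to Apr 5, 2003 is 465 days inclusive.
465 = 7 × 66 + 3, so there are 66 full weeks plus 3 extra days.
Each full week contributes 4 days from the set (Tue, Wed, Sat, Sun): 66 × 4 = 264.
The 3 extra days are Thu, Fri, Sat — 1 of them qualifies.
Total: 264 + 1 = 265.

265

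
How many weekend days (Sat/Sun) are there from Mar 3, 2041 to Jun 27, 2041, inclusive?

33

Mar 3, 2041 is a Sunday.
The range spans 117 days (inclusive of both endpoints).
117 = 7 × 16 + 5, so there are 16 full weeks plus 5 extra days.
Each full week contributes 2 weekend days (Sat, Sun): 16 × 2 = 32.
The 5 extra days are Sun, Mon, Tue, Wed, Thu — 1 of them qualifies.
Total: 32 + 1 = 33.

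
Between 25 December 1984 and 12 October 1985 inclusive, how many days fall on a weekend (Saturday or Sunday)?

25 December 1984 is a Tuesday.
From 25 December 1984 to 12 October 1985 is 292 days inclusive.
292 = 7 × 41 + 5, so there are 41 full weeks plus 5 extra days.
Each full week contributes 2 weekend days (Sat, Sun): 41 × 2 = 82.
The 5 extra days are Tuesday, Wednesday, Thursday, Friday, Saturday — 1 of them qualifies.
Total: 82 + 1 = 83.

83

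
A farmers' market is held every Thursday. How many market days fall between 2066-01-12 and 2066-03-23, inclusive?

10

2066-01-12 is a Tuesday.
From 2066-01-12 to 2066-03-23 is 71 days inclusive.
71 = 7 × 10 + 1, so there are 10 full weeks plus 1 extra day.
Each full week contributes one Thursday: 10 so far.
The 1 extra day is Tue — none qualify.
Total: 10 + 0 = 10.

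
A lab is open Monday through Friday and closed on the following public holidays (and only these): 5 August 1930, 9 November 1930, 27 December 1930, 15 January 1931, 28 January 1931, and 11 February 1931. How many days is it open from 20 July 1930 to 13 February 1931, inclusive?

146 working days

20 July 1930 is a Sunday.
From 20 July 1930 to 13 February 1931 is 209 days inclusive.
209 = 7 × 29 + 6, so there are 29 full weeks plus 6 extra days.
Each full week contributes 5 weekdays (Mon–Fri): 29 × 5 = 145.
The 6 extra days are Sunday, Monday, Tuesday, Wednesday, Thursday, Friday — 5 of them qualify.
Total: 145 + 5 = 150.
Holidays: 5 August 1930 (Tue); 9 November 1930 (Sun); 27 December 1930 (Sat); 15 January 1931 (Thu); 28 January 1931 (Wed); 11 February 1931 (Wed).
4 of the 6 holidays fall on weekdays; the rest are weekends and were already excluded.
Business days: 150 − 4 = 146.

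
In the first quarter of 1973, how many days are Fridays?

13

1973-01-01 is a Monday.
That's 90 days from start to end, counting both.
90 = 7 × 12 + 6, so there are 12 full weeks plus 6 extra days.
Each full week contributes one Friday: 12 so far.
The 6 extra days are Monday, Tuesday, Wednesday, Thursday, Friday, Saturday — 1 of them qualifies.
Total: 12 + 1 = 13.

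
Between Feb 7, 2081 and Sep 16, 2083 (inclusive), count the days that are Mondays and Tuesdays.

272

Feb 7, 2081 is a Friday.
That's 952 days from start to end, counting both.
952 = 7 × 136, so the span is exactly 136 full weeks.
Each full week contributes 2 days from the set (Mon, Tue): 136 × 2 = 272.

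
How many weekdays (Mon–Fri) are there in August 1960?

23 weekdays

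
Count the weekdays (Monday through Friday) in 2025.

261

2025-01-01 is a Wednesday.
That's 365 days from start to end, counting both.
365 = 7 × 52 + 1, so there are 52 full weeks plus 1 extra day.
Each full week contributes 5 weekdays (Mon–Fri): 52 × 5 = 260.
The 1 extra day is Wednesday — 1 of them qualifies.
Total: 260 + 1 = 261.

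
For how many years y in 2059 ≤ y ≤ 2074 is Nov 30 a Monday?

2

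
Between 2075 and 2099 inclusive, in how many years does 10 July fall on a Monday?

Day of week of July 10 in each year:
2075: Wed, 2076: Fri, 2077: Sat, 2078: Sun, 2079: Mon ✓, 2080: Wed, 2081: Thu, 2082: Fri, 2083: Sat, 2084: Mon ✓, 2085: Tue, 2086: Wed, 2087: Thu, 2088: Sat, 2089: Sun, 2090: Mon ✓, 2091: Tue, 2092: Thu, 2093: Fri, 2094: Sat, 2095: Sun, 2096: Tue, 2097: Wed, 2098: Thu, 2099: Fri
Mondays: 2079, 2084, 2090.

3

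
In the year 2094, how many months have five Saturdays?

4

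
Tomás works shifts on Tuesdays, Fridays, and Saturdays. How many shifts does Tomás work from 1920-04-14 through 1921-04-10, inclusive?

155

1920-04-14 is a Wednesday.
The range spans 362 days (inclusive of both endpoints).
362 = 7 × 51 + 5, so there are 51 full weeks plus 5 extra days.
Each full week contributes 3 days from the set (Tue, Fri, Sat): 51 × 3 = 153.
The 5 extra days are Wed, Thu, Fri, Sat, Sun — 2 of them qualify.
Total: 153 + 2 = 155.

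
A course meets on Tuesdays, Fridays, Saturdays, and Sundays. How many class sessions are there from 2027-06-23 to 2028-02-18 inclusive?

2027-06-23 is a Wednesday.
That's 241 days from start to end, counting both.
241 = 7 × 34 + 3, so there are 34 full weeks plus 3 extra days.
Each full week contributes 4 days from the set (Tue, Fri, Sat, Sun): 34 × 4 = 136.
The 3 extra days are Wednesday, Thursday, Friday — 1 of them qualifies.
Total: 136 + 1 = 137.

137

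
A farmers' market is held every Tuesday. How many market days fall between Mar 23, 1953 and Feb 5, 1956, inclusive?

Mar 23, 1953 is a Monday.
The range spans 1050 days (inclusive of both endpoints).
1050 = 7 × 150, so the span is exactly 150 full weeks.
Each full week contributes one Tuesday: 150 so far.

150 Tuesdays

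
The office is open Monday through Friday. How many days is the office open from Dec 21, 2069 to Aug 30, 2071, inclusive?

Dec 21, 2069 is a Saturday.
That's 618 days from start to end, counting both.
618 = 7 × 88 + 2, so there are 88 full weeks plus 2 extra days.
Each full week contributes 5 weekdays (Mon–Fri): 88 × 5 = 440.
The 2 extra days are Saturday, Sunday — none qualify.
Total: 440 + 0 = 440.

440 weekdays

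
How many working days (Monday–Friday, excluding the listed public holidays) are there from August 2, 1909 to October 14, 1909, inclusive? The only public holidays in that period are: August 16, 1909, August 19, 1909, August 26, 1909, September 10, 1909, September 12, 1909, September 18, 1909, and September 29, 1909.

49

August 2, 1909 is a Monday.
From August 2, 1909 to October 14, 1909 is 74 days inclusive.
74 = 7 × 10 + 4, so there are 10 full weeks plus 4 extra days.
Each full week contributes 5 weekdays (Mon–Fri): 10 × 5 = 50.
The 4 extra days are Monday, Tuesday, Wednesday, Thursday — 4 of them qualify.
Total: 50 + 4 = 54.
Holidays: August 16, 1909 (Mon); August 19, 1909 (Thu); August 26, 1909 (Thu); September 10, 1909 (Fri); September 12, 1909 (Sun); September 18, 1909 (Sat); September 29, 1909 (Wed).
5 of the 7 holidays fall on weekdays; the rest are weekends and were already excluded.
Business days: 54 − 5 = 49.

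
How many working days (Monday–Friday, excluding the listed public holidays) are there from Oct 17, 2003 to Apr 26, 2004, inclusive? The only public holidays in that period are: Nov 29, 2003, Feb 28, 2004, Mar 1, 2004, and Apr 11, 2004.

Oct 17, 2003 is a Friday.
From Oct 17, 2003 to Apr 26, 2004 is 193 days inclusive.
193 = 7 × 27 + 4, so there are 27 full weeks plus 4 extra days.
Each full week contributes 5 weekdays (Mon–Fri): 27 × 5 = 135.
The 4 extra days are Fri, Sat, Sun, Mon — 2 of them qualify.
Total: 135 + 2 = 137.
Holidays: Nov 29, 2003 (Sat); Feb 28, 2004 (Sat); Mar 1, 2004 (Mon); Apr 11, 2004 (Sun).
1 of the 4 holidays fall on weekdays; the rest are weekends and were already excluded.
Business days: 137 − 1 = 136.

136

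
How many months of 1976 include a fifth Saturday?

4

A month has five Saturdays exactly when Saturday falls within its first (length − 28) days.
Jan: 31 days, starts Thu → 5 of Thu, Fri, Sat ✓
Feb: 29 days, starts Sun → 5 of Sun
Mar: 31 days, starts Mon → 5 of Mon, Tue, Wed
Apr: 30 days, starts Thu → 5 of Thu, Fri
May: 31 days, starts Sat → 5 of Sat, Sun, Mon ✓
Jun: 30 days, starts Tue → 5 of Tue, Wed
Jul: 31 days, starts Thu → 5 of Thu, Fri, Sat ✓
Aug: 31 days, starts Sun → 5 of Sun, Mon, Tue
Sep: 30 days, starts Wed → 5 of Wed, Thu
Oct: 31 days, starts Fri → 5 of Fri, Sat, Sun ✓
Nov: 30 days, starts Mon → 5 of Mon, Tue
Dec: 31 days, starts Wed → 5 of Wed, Thu, Fri
Months with five Saturdays: Jan, May, Jul, Oct.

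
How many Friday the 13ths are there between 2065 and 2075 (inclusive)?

Friday-the-13ths by year:
2065: Feb, Mar, Nov
2066: Aug
2067: May
2068: Jan, Apr, Jul
2069: Sep, Dec
2070: Jun
2071: Feb, Mar, Nov
2072: May
2073: Jan, Oct
2074: Apr, Jul
2075: Sep, Dec

21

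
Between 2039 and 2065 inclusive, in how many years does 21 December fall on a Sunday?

4

Day of week of December 21 in each year:
2039: Wed, 2040: Fri, 2041: Sat, 2042: Sun ✓, 2043: Mon, 2044: Wed, 2045: Thu, 2046: Fri, 2047: Sat, 2048: Mon, 2049: Tue, 2050: Wed, 2051: Thu, 2052: Sat, 2053: Sun ✓, 2054: Mon, 2055: Tue, 2056: Thu, 2057: Fri, 2058: Sat, 2059: Sun ✓, 2060: Tue, 2061: Wed, 2062: Thu, 2063: Fri, 2064: Sun ✓, 2065: Mon
Sundays: 2042, 2053, 2059, 2064.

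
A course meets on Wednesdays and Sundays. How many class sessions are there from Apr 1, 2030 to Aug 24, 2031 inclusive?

Apr 1, 2030 is a Monday.
The range spans 511 days (inclusive of both endpoints).
511 = 7 × 73, so the span is exactly 73 full weeks.
Each full week contributes 2 days from the set (Wed, Sun): 73 × 2 = 146.

146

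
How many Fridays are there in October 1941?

Oct 1, 1941 is a Wednesday.
The range spans 31 days (inclusive of both endpoints).
31 = 7 × 4 + 3, so there are 4 full weeks plus 3 extra days.
Each full week contributes one Friday: 4 so far.
The 3 extra days are Wednesday, Thursday, Friday — 1 of them qualifies.
Total: 4 + 1 = 5.

5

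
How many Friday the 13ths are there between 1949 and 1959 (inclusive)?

Friday-the-13ths by year:
1949: May
1950: Jan, Oct
1951: Apr, Jul
1952: Jun
1953: Feb, Mar, Nov
1954: Aug
1955: May
1956: Jan, Apr, Jul
1957: Sep, Dec
1958: Jun
1959: Feb, Mar, Nov

20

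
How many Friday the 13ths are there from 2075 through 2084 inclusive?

Friday-the-13ths by year:
2075: Sep, Dec
2076: Mar, Nov
2077: Aug
2078: May
2079: Jan, Oct
2080: Sep, Dec
2081: Jun
2082: Feb, Mar, Nov
2083: Aug
2084: Oct

16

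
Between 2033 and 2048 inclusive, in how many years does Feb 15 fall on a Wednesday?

Day of week of February 15 in each year:
2033: Tue, 2034: Wed ✓, 2035: Thu, 2036: Fri, 2037: Sun, 2038: Mon, 2039: Tue, 2040: Wed ✓, 2041: Fri, 2042: Sat, 2043: Sun, 2044: Mon, 2045: Wed ✓, 2046: Thu, 2047: Fri, 2048: Sat
Wednesdays: 2034, 2040, 2045.

3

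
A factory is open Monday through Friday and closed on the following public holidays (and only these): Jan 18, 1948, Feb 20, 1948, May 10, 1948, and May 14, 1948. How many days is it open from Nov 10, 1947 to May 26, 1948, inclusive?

140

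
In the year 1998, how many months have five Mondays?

4

A month has five Mondays exactly when Monday falls within its first (length − 28) days.
Jan: 31 days, starts Thu → 5 of Thu, Fri, Sat
Feb: 28 days, starts Sun → 5 of (none)
Mar: 31 days, starts Sun → 5 of Sun, Mon, Tue ✓
Apr: 30 days, starts Wed → 5 of Wed, Thu
May: 31 days, starts Fri → 5 of Fri, Sat, Sun
Jun: 30 days, starts Mon → 5 of Mon, Tue ✓
Jul: 31 days, starts Wed → 5 of Wed, Thu, Fri
Aug: 31 days, starts Sat → 5 of Sat, Sun, Mon ✓
Sep: 30 days, starts Tue → 5 of Tue, Wed
Oct: 31 days, starts Thu → 5 of Thu, Fri, Sat
Nov: 30 days, starts Sun → 5 of Sun, Mon ✓
Dec: 31 days, starts Tue → 5 of Tue, Wed, Thu
Months with five Mondays: Mar, Jun, Aug, Nov.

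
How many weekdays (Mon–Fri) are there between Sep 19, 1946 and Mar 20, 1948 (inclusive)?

Sep 19, 1946 is a Thursday.
The range spans 549 days (inclusive of both endpoints).
549 = 7 × 78 + 3, so there are 78 full weeks plus 3 extra days.
Each full week contributes 5 weekdays (Mon–Fri): 78 × 5 = 390.
The 3 extra days are Thu, Fri, Sat — 2 of them qualify.
Total: 390 + 2 = 392.

392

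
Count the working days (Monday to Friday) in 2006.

Jan 1, 2006 is a Sunday.
The range spans 365 days (inclusive of both endpoints).
365 = 7 × 52 + 1, so there are 52 full weeks plus 1 extra day.
Each full week contributes 5 weekdays (Mon–Fri): 52 × 5 = 260.
The 1 extra day is Sun — none qualify.
Total: 260 + 0 = 260.

260 weekdays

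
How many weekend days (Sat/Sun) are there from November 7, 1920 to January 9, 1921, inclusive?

19

November 7, 1920 is a Sunday.
From November 7, 1920 to January 9, 1921 is 64 days inclusive.
64 = 7 × 9 + 1, so there are 9 full weeks plus 1 extra day.
Each full week contributes 2 weekend days (Sat, Sun): 9 × 2 = 18.
The 1 extra day is Sunday — 1 of them qualifies.
Total: 18 + 1 = 19.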